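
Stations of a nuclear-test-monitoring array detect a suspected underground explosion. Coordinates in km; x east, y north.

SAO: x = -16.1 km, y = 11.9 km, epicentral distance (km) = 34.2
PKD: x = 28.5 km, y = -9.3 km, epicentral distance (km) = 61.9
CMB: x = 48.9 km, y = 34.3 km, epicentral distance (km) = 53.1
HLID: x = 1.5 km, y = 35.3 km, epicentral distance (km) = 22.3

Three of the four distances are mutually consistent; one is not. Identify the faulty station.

Solve using three stations at a time. Using SAO, PKD, CMB (subtract circle equations pairwise → linear system) gives (x, y) ≈ (-3.4, 43.8).
Distances from that point to each station vs reported:
  SAO: calculated 34.3 vs reported 34.2 → residual 0.1 km
  PKD: calculated 62.0 vs reported 61.9 → residual 0.1 km
  CMB: calculated 53.2 vs reported 53.1 → residual 0.1 km
  HLID: calculated 9.8 vs reported 22.3 → residual 12.5 km
SAO, PKD, CMB are mutually consistent (residuals ≈ 0); HLID is off by 12.5 km.

HLID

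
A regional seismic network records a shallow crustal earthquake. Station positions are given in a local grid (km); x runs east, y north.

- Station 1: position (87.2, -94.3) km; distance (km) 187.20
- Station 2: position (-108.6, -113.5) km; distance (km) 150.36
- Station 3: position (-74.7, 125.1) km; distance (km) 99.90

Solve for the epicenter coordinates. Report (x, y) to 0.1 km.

(-55.3, 27.1)

Circle about each station: (x − 87.2)² + (y + 94.3)² = 187.20²; (x + 108.6)² + (y + 113.5)² = 150.36²; (x + 74.7)² + (y − 125.1)² = 99.90².
Subtracting pairs of circle equations eliminates x²+y² and gives linear equations (the radical axes):
-391.6 x − 38.4 y = 20615.59
-323.8 x + 438.8 y = 29797.60
Solving the 2×2 system: x ≈ -55.3, y ≈ 27.1 km.
Check against Station 1 (with the unrounded x, y): √((x − 87.2)²+(y + 94.3)²) = 187.20 ≈ 187.20 km. ✓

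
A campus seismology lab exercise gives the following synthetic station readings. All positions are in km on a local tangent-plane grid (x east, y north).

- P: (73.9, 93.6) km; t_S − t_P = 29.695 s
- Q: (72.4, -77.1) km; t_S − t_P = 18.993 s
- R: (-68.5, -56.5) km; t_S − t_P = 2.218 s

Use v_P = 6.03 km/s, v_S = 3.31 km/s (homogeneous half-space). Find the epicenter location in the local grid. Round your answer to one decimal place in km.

-66.9 km east, -72.7 km north

Distance from S−P lag: d = Δt · v_P v_S / (v_P − v_S) = Δt · (6.03·3.31)/(6.03−3.31) ≈ 7.3380·Δt.
So d_P = 217.90, d_Q = 139.37, d_R = 16.28 km.
Circle about each station: (x − 73.9)² + (y − 93.6)² = 217.90²; (x − 72.4)² + (y + 77.1)² = 139.37²; (x + 68.5)² + (y + 56.5)² = 16.28².
Subtracting the P equation from the Q and R equations removes the quadratic terms:
-3.0 x − 341.4 y = 25020.41
-284.8 x − 300.2 y = 40877.70
Solving the 2×2 system: x ≈ -66.9, y ≈ -72.7 km.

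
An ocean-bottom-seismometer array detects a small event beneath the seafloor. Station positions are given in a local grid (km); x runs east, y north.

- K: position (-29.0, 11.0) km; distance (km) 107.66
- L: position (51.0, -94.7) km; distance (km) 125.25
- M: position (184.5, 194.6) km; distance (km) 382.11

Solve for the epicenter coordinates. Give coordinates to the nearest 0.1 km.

Circle about each station: (x + 29.0)² + (y − 11.0)² = 107.66²; (x − 51.0)² + (y + 94.7)² = 125.25²; (x − 184.5)² + (y − 194.6)² = 382.11².
Subtracting pairs of circle equations eliminates x²+y² and gives linear equations (the radical axes):
160.0 x − 211.4 y = 6510.20
427.0 x + 367.2 y = -63469.97
Solving the 2×2 system: x ≈ -74.0, y ≈ -86.8 km.
Check against K (with the unrounded x, y): √((x + 29.0)²+(y − 11.0)²) = 107.66 ≈ 107.66 km. ✓

x ≈ -74.0 km, y ≈ -86.8 km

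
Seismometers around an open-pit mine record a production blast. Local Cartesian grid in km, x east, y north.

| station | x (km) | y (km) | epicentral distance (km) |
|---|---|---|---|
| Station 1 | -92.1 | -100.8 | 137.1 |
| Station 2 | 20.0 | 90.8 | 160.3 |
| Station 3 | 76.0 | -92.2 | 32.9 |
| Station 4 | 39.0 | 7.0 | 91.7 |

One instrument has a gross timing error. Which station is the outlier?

Solve using three stations at a time. Using Station 1, Station 3, Station 4 (subtract circle equations pairwise → linear system) gives (x, y) ≈ (44.0, -84.6).
Distances from that point to each station vs reported:
  Station 1: calculated 137.1 vs reported 137.1 → residual 0.0 km
  Station 2: calculated 177.0 vs reported 160.3 → residual 16.7 km
  Station 3: calculated 32.9 vs reported 32.9 → residual 0.0 km
  Station 4: calculated 91.7 vs reported 91.7 → residual 0.0 km
Station 1, Station 3, Station 4 are mutually consistent (residuals ≈ 0); Station 2 is off by 16.7 km.

Station 2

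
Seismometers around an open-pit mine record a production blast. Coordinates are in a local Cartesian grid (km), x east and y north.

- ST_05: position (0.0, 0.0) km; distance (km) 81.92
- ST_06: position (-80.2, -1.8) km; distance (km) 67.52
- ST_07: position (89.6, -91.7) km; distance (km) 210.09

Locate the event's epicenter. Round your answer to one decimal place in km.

-54.9 km east, 60.8 km north

Circle about each station: x² + y² = 81.92²; (x + 80.2)² + (y + 1.8)² = 67.52²; (x − 89.6)² + (y + 91.7)² = 210.09².
Subtracting the ST_05 equation from the ST_06 and ST_07 equations removes the quadratic terms:
-160.4 x − 3.6 y = 8587.22
179.2 x − 183.4 y = -20989.87
Solving the 2×2 system: x ≈ -54.9, y ≈ 60.8 km.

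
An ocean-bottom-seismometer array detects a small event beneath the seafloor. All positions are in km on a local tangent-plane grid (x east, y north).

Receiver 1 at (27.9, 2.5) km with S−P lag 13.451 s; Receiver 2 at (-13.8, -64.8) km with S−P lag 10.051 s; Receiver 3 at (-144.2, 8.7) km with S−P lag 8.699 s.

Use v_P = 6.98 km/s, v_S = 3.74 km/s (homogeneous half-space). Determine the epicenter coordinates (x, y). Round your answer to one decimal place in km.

Distance from S−P lag: d = Δt · v_P v_S / (v_P − v_S) = Δt · (6.98·3.74)/(6.98−3.74) ≈ 8.0572·Δt.
So d_Receiver 1 = 108.38, d_Receiver 2 = 80.98, d_Receiver 3 = 70.09 km.
Circle about each station: (x − 27.9)² + (y − 2.5)² = 108.38²; (x + 13.8)² + (y + 64.8)² = 80.98²; (x + 144.2)² + (y − 8.7)² = 70.09².
Subtracting pairs of circle equations eliminates x²+y² and gives linear equations (the radical axes):
-83.4 x − 134.6 y = 8793.28
-344.2 x + 12.4 y = 26918.29
Solving the 2×2 system: x ≈ -78.8, y ≈ -16.5 km.
Check against Receiver 1 (with the unrounded x, y): √((x − 27.9)²+(y − 2.5)²) = 108.38 ≈ 108.38 km. ✓

(-78.8, -16.5)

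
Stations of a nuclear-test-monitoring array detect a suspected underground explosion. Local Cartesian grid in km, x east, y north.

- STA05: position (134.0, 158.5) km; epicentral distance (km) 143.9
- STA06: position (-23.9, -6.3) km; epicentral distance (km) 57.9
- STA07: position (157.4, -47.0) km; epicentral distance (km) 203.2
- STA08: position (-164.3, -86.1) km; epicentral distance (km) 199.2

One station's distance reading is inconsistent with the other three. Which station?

Solve using three stations at a time. Using STA06, STA07, STA08 (subtract circle equations pairwise → linear system) gives (x, y) ≈ (-20.3, 51.6).
Distances from that point to each station vs reported:
  STA05: calculated 187.7 vs reported 143.9 → residual 43.8 km
  STA06: calculated 58.0 vs reported 57.9 → residual 0.1 km
  STA07: calculated 203.2 vs reported 203.2 → residual 0.0 km
  STA08: calculated 199.2 vs reported 199.2 → residual 0.0 km
STA06, STA07, STA08 are mutually consistent (residuals ≈ 0); STA05 is off by 43.8 km.

STA05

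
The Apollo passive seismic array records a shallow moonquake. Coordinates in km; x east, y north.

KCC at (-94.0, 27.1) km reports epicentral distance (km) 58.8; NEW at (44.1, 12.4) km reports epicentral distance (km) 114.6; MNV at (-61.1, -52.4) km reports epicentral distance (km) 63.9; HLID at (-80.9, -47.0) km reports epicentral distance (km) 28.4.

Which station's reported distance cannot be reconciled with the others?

Solve using three stations at a time. Using KCC, NEW, HLID (subtract circle equations pairwise → linear system) gives (x, y) ≈ (-64.6, -23.8).
Distances from that point to each station vs reported:
  KCC: calculated 58.8 vs reported 58.8 → residual 0.0 km
  NEW: calculated 114.6 vs reported 114.6 → residual 0.0 km
  MNV: calculated 28.8 vs reported 63.9 → residual 35.1 km
  HLID: calculated 28.3 vs reported 28.4 → residual 0.1 km
KCC, NEW, HLID are mutually consistent (residuals ≈ 0); MNV is off by 35.1 km.

MNV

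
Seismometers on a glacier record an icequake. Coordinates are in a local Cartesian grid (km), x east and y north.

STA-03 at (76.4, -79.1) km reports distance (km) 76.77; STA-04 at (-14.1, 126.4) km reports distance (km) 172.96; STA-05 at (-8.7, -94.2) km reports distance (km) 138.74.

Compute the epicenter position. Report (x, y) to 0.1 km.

Circle about each station: (x − 76.4)² + (y + 79.1)² = 76.77²; (x + 14.1)² + (y − 126.4)² = 172.96²; (x + 8.7)² + (y + 94.2)² = 138.74².
Subtracting the STA-03 equation from the STA-04 and STA-05 equations removes the quadratic terms:
-181.0 x + 411.0 y = -19939.53
-170.2 x − 30.2 y = -16499.59
Solving the 2×2 system: x ≈ 97.9, y ≈ -5.4 km.

x ≈ 97.9 km, y ≈ -5.4 km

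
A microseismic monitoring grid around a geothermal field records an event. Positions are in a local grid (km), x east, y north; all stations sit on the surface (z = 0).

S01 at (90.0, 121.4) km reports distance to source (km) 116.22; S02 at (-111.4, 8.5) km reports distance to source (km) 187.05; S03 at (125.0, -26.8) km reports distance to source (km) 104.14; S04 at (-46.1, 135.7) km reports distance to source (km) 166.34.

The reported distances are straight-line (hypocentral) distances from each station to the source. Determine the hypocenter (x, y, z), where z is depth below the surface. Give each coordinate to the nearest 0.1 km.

x ≈ 63.4 km, y ≈ 27.9 km, depth ≈ 63.7 km

Each station gives a sphere (x−x_i)² + (y−y_i)² + z² = d_i² (stations at z=0).
Subtracting the S01 sphere from S02 and S03: z² cancels, leaving linear equations in x and y:
-402.8 x − 225.8 y = -31836.36
70.0 x − 296.4 y = -3832.77
Solving: x ≈ 63.396, y ≈ 27.903 km (keep extra digits for the depth step; rounded: 63.4, 27.9).
Then from the S01 sphere: z² = 116.22² − (x − 90.0)² − (y − 121.4)² with x = 63.396, y = 27.903, so z ≈ 63.700 ≈ 63.7 km.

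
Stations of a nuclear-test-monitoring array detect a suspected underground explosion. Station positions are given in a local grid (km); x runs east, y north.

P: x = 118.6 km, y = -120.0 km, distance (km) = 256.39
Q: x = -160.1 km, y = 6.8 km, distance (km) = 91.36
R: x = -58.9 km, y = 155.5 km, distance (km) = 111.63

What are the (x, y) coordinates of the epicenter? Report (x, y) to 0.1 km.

Circle about each station: (x − 118.6)² + (y + 120.0)² = 256.39²; (x + 160.1)² + (y − 6.8)² = 91.36²; (x + 58.9)² + (y − 155.5)² = 111.63².
Subtracting the P equation from the Q and R equations removes the quadratic terms:
-557.4 x + 253.6 y = 54601.47
-355.0 x + 551.0 y = 52458.08
Solving the 2×2 system: x ≈ -77.3, y ≈ 45.4 km.

x ≈ -77.3 km, y ≈ 45.4 km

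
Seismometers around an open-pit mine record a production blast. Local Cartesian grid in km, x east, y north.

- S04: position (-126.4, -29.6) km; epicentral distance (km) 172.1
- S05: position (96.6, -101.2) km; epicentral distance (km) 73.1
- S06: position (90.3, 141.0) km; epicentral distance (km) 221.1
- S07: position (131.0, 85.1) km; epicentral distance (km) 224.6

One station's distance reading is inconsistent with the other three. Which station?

Solve using three stations at a time. Using S04, S05, S07 (subtract circle equations pairwise → linear system) gives (x, y) ≈ (24.4, -112.6).
Distances from that point to each station vs reported:
  S04: calculated 172.1 vs reported 172.1 → residual 0.0 km
  S05: calculated 73.1 vs reported 73.1 → residual 0.0 km
  S06: calculated 262.0 vs reported 221.1 → residual 40.9 km
  S07: calculated 224.6 vs reported 224.6 → residual 0.0 km
S04, S05, S07 are mutually consistent (residuals ≈ 0); S06 is off by 40.9 km.

S06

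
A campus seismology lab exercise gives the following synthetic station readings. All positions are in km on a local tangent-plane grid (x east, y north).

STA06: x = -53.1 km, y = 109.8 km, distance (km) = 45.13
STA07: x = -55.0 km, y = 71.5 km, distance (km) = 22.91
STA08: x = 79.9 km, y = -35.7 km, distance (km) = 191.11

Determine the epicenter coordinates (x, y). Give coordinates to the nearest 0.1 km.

(-77.9, 72.1)

Circle about each station: (x + 53.1)² + (y − 109.8)² = 45.13²; (x + 55.0)² + (y − 71.5)² = 22.91²; (x − 79.9)² + (y + 35.7)² = 191.11².
Subtracting pairs of circle equations eliminates x²+y² and gives linear equations (the radical axes):
-3.8 x − 76.6 y = -5226.55
266.0 x − 291.0 y = -41703.47
Solving the 2×2 system: x ≈ -77.9, y ≈ 72.1 km.
Check against STA06 (with the unrounded x, y): √((x + 53.1)²+(y − 109.8)²) = 45.13 ≈ 45.13 km. ✓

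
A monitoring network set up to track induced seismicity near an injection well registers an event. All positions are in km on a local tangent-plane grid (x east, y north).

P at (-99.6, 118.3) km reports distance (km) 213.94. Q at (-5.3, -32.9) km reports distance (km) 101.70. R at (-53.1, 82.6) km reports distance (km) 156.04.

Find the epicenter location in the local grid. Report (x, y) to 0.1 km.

Circle about each station: (x + 99.6)² + (y − 118.3)² = 213.94²; (x + 5.3)² + (y + 32.9)² = 101.70²; (x + 53.1)² + (y − 82.6)² = 156.04².
Subtracting the P equation from the Q and R equations removes the quadratic terms:
188.6 x − 302.4 y = 12622.88
93.0 x − 71.4 y = 7149.16
Solving the 2×2 system: x ≈ 86.0, y ≈ 11.9 km.

86.0 km east, 11.9 km north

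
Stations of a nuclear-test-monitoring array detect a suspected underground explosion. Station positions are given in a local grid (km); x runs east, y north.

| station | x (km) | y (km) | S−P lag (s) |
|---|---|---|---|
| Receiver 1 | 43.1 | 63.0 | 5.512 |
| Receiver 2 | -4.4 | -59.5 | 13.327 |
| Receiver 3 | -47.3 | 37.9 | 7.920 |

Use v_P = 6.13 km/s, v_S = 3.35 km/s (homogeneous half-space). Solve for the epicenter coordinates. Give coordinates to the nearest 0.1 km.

11.2 km east, 37.7 km north

Distance from S−P lag: d = Δt · v_P v_S / (v_P − v_S) = Δt · (6.13·3.35)/(6.13−3.35) ≈ 7.3869·Δt.
So d_Receiver 1 = 40.72, d_Receiver 2 = 98.44, d_Receiver 3 = 58.50 km.
Circle about each station: (x − 43.1)² + (y − 63.0)² = 40.72²; (x + 4.4)² + (y + 59.5)² = 98.44²; (x + 47.3)² + (y − 37.9)² = 58.50².
Subtracting the Receiver 1 equation from the Receiver 2 and Receiver 3 equations removes the quadratic terms:
-95.0 x − 245.0 y = -10299.32
-180.8 x − 50.2 y = -3917.04
Solving the 2×2 system: x ≈ 11.2, y ≈ 37.7 km.
Check against Receiver 1 (with the unrounded x, y): √((x − 43.1)²+(y − 63.0)²) = 40.72 ≈ 40.72 km. ✓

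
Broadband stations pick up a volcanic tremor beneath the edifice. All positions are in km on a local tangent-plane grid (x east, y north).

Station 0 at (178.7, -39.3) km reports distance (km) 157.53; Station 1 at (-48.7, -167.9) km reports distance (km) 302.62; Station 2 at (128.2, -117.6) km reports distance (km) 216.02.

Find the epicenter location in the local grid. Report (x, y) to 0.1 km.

98.7 km east, 96.4 km north

Circle about each station: (x − 178.7)² + (y + 39.3)² = 157.53²; (x + 48.7)² + (y + 167.9)² = 302.62²; (x − 128.2)² + (y + 117.6)² = 216.02².
Subtracting the Station 0 equation from the Station 1 and Station 2 equations removes the quadratic terms:
-454.8 x − 257.2 y = -69679.24
-101.0 x − 156.6 y = -25062.12
Solving the 2×2 system: x ≈ 98.7, y ≈ 96.4 km.
Check against Station 0 (with the unrounded x, y): √((x − 178.7)²+(y + 39.3)²) = 157.51 ≈ 157.53 km. ✓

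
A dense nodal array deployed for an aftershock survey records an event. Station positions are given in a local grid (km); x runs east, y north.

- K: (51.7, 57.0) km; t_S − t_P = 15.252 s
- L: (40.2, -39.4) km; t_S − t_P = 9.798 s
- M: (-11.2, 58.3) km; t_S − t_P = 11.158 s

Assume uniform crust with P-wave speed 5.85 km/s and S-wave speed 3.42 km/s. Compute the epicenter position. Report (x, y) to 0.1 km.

Distance from S−P lag: d = Δt · v_P v_S / (v_P − v_S) = Δt · (5.85·3.42)/(5.85−3.42) ≈ 8.2333·Δt.
So d_K = 125.57, d_L = 80.67, d_M = 91.87 km.
Circle about each station: (x − 51.7)² + (y − 57.0)² = 125.57²; (x − 40.2)² + (y + 39.4)² = 80.67²; (x + 11.2)² + (y − 58.3)² = 91.87².
Subtracting the K equation from the L and M equations removes the quadratic terms:
-23.0 x − 192.8 y = 6506.69
-125.8 x + 2.6 y = 4930.17
Solving the 2×2 system: x ≈ -39.8, y ≈ -29.0 km.

(-39.8, -29.0)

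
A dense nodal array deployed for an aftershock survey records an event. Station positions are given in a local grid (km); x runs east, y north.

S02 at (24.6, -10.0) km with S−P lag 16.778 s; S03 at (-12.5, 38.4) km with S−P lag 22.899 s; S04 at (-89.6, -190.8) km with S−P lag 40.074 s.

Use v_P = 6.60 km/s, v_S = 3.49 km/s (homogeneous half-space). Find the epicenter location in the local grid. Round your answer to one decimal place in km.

Distance from S−P lag: d = Δt · v_P v_S / (v_P − v_S) = Δt · (6.60·3.49)/(6.60−3.49) ≈ 7.4064·Δt.
So d_S02 = 124.27, d_S03 = 169.60, d_S04 = 296.81 km.
Circle about each station: (x − 24.6)² + (y + 10.0)² = 124.27²; (x + 12.5)² + (y − 38.4)² = 169.60²; (x + 89.6)² + (y + 190.8)² = 296.81².
Subtracting the S02 equation from the S03 and S04 equations removes the quadratic terms:
-74.2 x + 96.8 y = -12395.48
-228.4 x − 361.6 y = -28925.50
Solving the 2×2 system: x ≈ 148.8, y ≈ -14.0 km.

(148.8, -14.0)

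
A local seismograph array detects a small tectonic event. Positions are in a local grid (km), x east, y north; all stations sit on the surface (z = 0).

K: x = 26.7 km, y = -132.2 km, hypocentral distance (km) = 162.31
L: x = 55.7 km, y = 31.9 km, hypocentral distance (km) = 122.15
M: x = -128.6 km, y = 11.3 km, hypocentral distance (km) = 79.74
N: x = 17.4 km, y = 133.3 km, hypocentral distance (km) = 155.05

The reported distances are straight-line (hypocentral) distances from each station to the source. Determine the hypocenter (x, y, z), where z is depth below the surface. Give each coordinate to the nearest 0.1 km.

x ≈ -57.5 km, y ≈ 2.1 km, depth ≈ 34.9 km

Each station gives a sphere (x−x_i)² + (y−y_i)² + z² = d_i² (stations at z=0).
Subtracting the K sphere from L and M: z² cancels, leaving linear equations in x and y:
58.0 x + 328.2 y = -2645.72
-310.6 x + 287.0 y = 18461.99
Solving: x ≈ -57.499, y ≈ 2.100 km (keep extra digits for the depth step; rounded: -57.5, 2.1).
Then from the K sphere: z² = 162.31² − (x − 26.7)² − (y + 132.2)² with x = -57.499, y = 2.100, so z ≈ 34.908 ≈ 34.9 km.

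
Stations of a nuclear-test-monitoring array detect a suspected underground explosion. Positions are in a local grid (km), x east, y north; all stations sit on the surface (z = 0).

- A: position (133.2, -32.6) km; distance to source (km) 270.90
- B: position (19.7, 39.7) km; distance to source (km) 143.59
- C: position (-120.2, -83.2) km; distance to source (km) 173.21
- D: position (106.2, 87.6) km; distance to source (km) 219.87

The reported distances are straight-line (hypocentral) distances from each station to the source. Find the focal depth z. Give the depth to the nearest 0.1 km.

Each station gives a sphere (x−x_i)² + (y−y_i)² + z² = d_i² (stations at z=0).
Subtracting the A sphere from B and C: z² cancels, leaving linear equations in x and y:
-227.0 x + 144.6 y = 35927.90
-506.8 x − 101.2 y = 45950.39
Solving: x ≈ -106.802, y ≈ 80.801 km (keep extra digits for the depth step; rounded: -106.8, 80.8).
Then from the A sphere: z² = 270.90² − (x − 133.2)² − (y + 32.6)² with x = -106.802, y = 80.801, so z ≈ 54.093 ≈ 54.1 km.

depth ≈ 54.1 km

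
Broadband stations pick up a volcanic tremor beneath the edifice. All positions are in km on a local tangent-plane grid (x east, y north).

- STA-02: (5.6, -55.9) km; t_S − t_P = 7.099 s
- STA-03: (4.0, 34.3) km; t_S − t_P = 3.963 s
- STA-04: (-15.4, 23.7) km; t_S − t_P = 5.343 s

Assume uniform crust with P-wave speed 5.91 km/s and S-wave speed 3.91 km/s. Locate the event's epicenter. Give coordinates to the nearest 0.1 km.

Distance from S−P lag: d = Δt · v_P v_S / (v_P − v_S) = Δt · (5.91·3.91)/(5.91−3.91) ≈ 11.5541·Δt.
So d_STA-02 = 82.02, d_STA-03 = 45.79, d_STA-04 = 61.73 km.
Circle about each station: (x − 5.6)² + (y + 55.9)² = 82.02²; (x − 4.0)² + (y − 34.3)² = 45.79²; (x + 15.4)² + (y − 23.7)² = 61.73².
Subtracting the STA-02 equation from the STA-03 and STA-04 equations removes the quadratic terms:
-3.2 x + 180.4 y = 2666.88
-42.0 x + 159.2 y = 559.37
Solving the 2×2 system: x ≈ 45.8, y ≈ 15.6 km.

(45.8, 15.6)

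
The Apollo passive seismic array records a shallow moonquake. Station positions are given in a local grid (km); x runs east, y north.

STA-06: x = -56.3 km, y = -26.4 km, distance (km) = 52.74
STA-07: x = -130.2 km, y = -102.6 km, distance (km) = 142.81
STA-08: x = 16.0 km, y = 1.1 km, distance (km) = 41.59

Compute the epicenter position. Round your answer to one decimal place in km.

-4.3 km east, -35.2 km north

Circle about each station: (x + 56.3)² + (y + 26.4)² = 52.74²; (x + 130.2)² + (y + 102.6)² = 142.81²; (x − 16.0)² + (y − 1.1)² = 41.59².
Subtracting the STA-06 equation from the STA-07 and STA-08 equations removes the quadratic terms:
-147.8 x − 152.4 y = 5998.96
144.6 x + 55.0 y = -2557.66
Solving the 2×2 system: x ≈ -4.3, y ≈ -35.2 km.
Check against STA-06 (with the unrounded x, y): √((x + 56.3)²+(y + 26.4)²) = 52.73 ≈ 52.74 km. ✓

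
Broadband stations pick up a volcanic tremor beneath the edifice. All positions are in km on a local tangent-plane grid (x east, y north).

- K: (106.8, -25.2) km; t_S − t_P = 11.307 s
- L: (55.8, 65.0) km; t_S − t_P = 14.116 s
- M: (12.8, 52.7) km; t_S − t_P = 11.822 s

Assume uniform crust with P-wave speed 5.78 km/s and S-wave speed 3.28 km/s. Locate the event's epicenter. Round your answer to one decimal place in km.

21.8 km east, -36.5 km north

Distance from S−P lag: d = Δt · v_P v_S / (v_P − v_S) = Δt · (5.78·3.28)/(5.78−3.28) ≈ 7.5834·Δt.
So d_K = 85.75, d_L = 107.05, d_M = 89.65 km.
Circle about each station: (x − 106.8)² + (y + 25.2)² = 85.75²; (x − 55.8)² + (y − 65.0)² = 107.05²; (x − 12.8)² + (y − 52.7)² = 89.65².
Subtracting the K equation from the L and M equations removes the quadratic terms:
-102.0 x + 180.4 y = -8809.28
-188.0 x + 155.8 y = -9784.21
Solving the 2×2 system: x ≈ 21.8, y ≈ -36.5 km.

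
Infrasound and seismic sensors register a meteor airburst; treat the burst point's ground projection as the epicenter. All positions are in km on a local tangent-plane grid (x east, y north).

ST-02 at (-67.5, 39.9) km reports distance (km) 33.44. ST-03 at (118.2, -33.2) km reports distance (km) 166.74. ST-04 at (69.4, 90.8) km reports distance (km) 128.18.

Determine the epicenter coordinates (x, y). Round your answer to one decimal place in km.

Circle about each station: (x + 67.5)² + (y − 39.9)² = 33.44²; (x − 118.2)² + (y + 33.2)² = 166.74²; (x − 69.4)² + (y − 90.8)² = 128.18².
Subtracting the ST-02 equation from the ST-03 and ST-04 equations removes the quadratic terms:
371.4 x − 146.2 y = -17758.77
273.8 x + 101.8 y = -8399.14
Solving the 2×2 system: x ≈ -39.0, y ≈ 22.4 km.

(-39.0, 22.4)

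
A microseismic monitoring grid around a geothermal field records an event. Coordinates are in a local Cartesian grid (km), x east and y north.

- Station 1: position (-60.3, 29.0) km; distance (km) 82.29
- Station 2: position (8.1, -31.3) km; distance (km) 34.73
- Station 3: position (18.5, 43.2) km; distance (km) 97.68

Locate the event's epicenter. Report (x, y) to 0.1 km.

Circle about each station: (x + 60.3)² + (y − 29.0)² = 82.29²; (x − 8.1)² + (y + 31.3)² = 34.73²; (x − 18.5)² + (y − 43.2)² = 97.68².
Subtracting pairs of circle equations eliminates x²+y² and gives linear equations (the radical axes):
136.8 x − 120.6 y = 2133.68
157.6 x + 28.4 y = -5038.34
Solving the 2×2 system: x ≈ -23.9, y ≈ -44.8 km.

(-23.9, -44.8)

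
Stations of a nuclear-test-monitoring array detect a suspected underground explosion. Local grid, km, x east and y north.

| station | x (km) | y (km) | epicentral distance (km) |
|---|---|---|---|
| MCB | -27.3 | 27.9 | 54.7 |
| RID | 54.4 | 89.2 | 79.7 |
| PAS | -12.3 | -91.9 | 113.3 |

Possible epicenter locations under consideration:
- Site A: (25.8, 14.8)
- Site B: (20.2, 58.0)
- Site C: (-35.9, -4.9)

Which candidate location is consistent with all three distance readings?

Site A

For each candidate, compare |candidate − station| to the reported distance:
Site A: residuals MCB 0.0, RID 0.0, PAS 0.0 → max 0.0 km
Site B: residuals MCB 1.5, RID 33.4, PAS 40.1 → max 40.1 km
Site C: residuals MCB 20.8, RID 50.7, PAS 23.2 → max 50.7 km
Only Site A has all residuals ≈ 0.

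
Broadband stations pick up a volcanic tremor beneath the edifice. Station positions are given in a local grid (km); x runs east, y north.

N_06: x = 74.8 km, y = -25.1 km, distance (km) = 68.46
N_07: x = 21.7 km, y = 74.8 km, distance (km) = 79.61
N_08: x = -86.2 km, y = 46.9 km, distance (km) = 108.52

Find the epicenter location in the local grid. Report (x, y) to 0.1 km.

9.7 km east, -3.9 km north

Circle about each station: (x − 74.8)² + (y + 25.1)² = 68.46²; (x − 21.7)² + (y − 74.8)² = 79.61²; (x + 86.2)² + (y − 46.9)² = 108.52².
Subtracting the N_06 equation from the N_07 and N_08 equations removes the quadratic terms:
-106.2 x + 199.8 y = -1810.10
-322.0 x + 144.0 y = -3684.82
Solving the 2×2 system: x ≈ 9.7, y ≈ -3.9 km.
Check against N_06 (with the unrounded x, y): √((x − 74.8)²+(y + 25.1)²) = 68.47 ≈ 68.46 km. ✓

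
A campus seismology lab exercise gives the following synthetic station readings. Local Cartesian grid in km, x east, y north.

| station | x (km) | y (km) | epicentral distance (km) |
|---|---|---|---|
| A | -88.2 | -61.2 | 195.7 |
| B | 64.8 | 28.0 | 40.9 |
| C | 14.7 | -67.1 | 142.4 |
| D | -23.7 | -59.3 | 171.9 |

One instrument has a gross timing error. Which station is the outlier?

Solve using three stations at a time. Using A, B, C (subtract circle equations pairwise → linear system) gives (x, y) ≈ (58.4, 68.4).
Distances from that point to each station vs reported:
  A: calculated 195.7 vs reported 195.7 → residual 0.0 km
  B: calculated 40.9 vs reported 40.9 → residual 0.0 km
  C: calculated 142.4 vs reported 142.4 → residual 0.0 km
  D: calculated 151.9 vs reported 171.9 → residual 20.0 km
A, B, C are mutually consistent (residuals ≈ 0); D is off by 20.0 km.

D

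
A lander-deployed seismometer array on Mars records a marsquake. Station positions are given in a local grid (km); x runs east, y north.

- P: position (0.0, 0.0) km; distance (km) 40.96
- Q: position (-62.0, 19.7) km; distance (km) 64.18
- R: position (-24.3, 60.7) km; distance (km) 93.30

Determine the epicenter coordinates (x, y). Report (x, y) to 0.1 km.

Circle about each station: x² + y² = 40.96²; (x + 62.0)² + (y − 19.7)² = 64.18²; (x + 24.3)² + (y − 60.7)² = 93.30².
Subtracting pairs of circle equations eliminates x²+y² and gives linear equations (the radical axes):
-124.0 x + 39.4 y = 1790.74
-48.6 x + 121.4 y = -2752.19
Solving the 2×2 system: x ≈ -24.8, y ≈ -32.6 km.
Check against P (with the unrounded x, y): √(x²+y²) = 40.96 ≈ 40.96 km. ✓

x ≈ -24.8 km, y ≈ -32.6 km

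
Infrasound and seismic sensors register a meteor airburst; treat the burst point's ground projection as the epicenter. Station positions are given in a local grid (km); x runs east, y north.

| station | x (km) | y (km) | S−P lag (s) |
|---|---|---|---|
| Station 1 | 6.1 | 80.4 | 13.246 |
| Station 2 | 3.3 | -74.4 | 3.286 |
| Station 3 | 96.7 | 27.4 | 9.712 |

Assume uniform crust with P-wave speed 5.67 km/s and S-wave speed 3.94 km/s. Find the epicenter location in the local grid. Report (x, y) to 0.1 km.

Distance from S−P lag: d = Δt · v_P v_S / (v_P − v_S) = Δt · (5.67·3.94)/(5.67−3.94) ≈ 12.9132·Δt.
So d_Station 1 = 171.05, d_Station 2 = 42.43, d_Station 3 = 125.41 km.
Circle about each station: (x − 6.1)² + (y − 80.4)² = 171.05²; (x − 3.3)² + (y + 74.4)² = 42.43²; (x − 96.7)² + (y − 27.4)² = 125.41².
Subtracting the Station 1 equation from the Station 2 and Station 3 equations removes the quadratic terms:
-5.6 x − 309.6 y = 26502.68
181.2 x − 106.0 y = 17130.71
Solving the 2×2 system: x ≈ 44.0, y ≈ -86.4 km.

(44.0, -86.4)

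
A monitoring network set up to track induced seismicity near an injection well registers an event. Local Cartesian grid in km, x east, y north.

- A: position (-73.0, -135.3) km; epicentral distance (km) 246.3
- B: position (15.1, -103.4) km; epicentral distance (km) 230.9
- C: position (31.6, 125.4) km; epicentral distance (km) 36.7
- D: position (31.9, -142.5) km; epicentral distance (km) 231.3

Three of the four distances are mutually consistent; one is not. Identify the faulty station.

B

Solve using three stations at a time. Using A, C, D (subtract circle equations pairwise → linear system) gives (x, y) ≈ (29.2, 88.8).
Distances from that point to each station vs reported:
  A: calculated 246.3 vs reported 246.3 → residual 0.0 km
  B: calculated 192.7 vs reported 230.9 → residual 38.2 km
  C: calculated 36.7 vs reported 36.7 → residual 0.0 km
  D: calculated 231.3 vs reported 231.3 → residual 0.0 km
A, C, D are mutually consistent (residuals ≈ 0); B is off by 38.2 km.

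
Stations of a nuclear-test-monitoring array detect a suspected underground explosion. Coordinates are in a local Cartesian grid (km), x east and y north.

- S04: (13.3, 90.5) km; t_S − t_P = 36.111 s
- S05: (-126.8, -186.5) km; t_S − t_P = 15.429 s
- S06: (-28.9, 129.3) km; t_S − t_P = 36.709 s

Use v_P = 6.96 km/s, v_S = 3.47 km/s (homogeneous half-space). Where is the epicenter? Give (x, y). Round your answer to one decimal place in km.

(-163.4, -86.2)

Distance from S−P lag: d = Δt · v_P v_S / (v_P − v_S) = Δt · (6.96·3.47)/(6.96−3.47) ≈ 6.9201·Δt.
So d_S04 = 249.89, d_S05 = 106.77, d_S06 = 254.03 km.
Circle about each station: (x − 13.3)² + (y − 90.5)² = 249.89²; (x + 126.8)² + (y + 186.5)² = 106.77²; (x + 28.9)² + (y − 129.3)² = 254.03².
Subtracting pairs of circle equations eliminates x²+y² and gives linear equations (the radical axes):
-280.2 x − 554.0 y = 93538.53
-84.4 x + 77.6 y = 7100.33
Solving the 2×2 system: x ≈ -163.4, y ≈ -86.2 km.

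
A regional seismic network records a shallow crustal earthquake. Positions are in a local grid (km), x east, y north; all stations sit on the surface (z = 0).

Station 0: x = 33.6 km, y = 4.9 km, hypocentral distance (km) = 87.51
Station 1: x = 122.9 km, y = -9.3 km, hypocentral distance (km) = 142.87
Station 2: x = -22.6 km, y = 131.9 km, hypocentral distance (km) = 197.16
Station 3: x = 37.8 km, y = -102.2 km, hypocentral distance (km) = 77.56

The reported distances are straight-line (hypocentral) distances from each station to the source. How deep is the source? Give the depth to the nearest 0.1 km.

Each station gives a sphere (x−x_i)² + (y−y_i)² + z² = d_i² (stations at z=0).
Subtracting the Station 0 sphere from Station 1 and Station 2: z² cancels, leaving linear equations in x and y:
178.6 x − 28.4 y = 1284.09
-112.4 x + 254.0 y = -14458.67
Solving: x ≈ -2.003, y ≈ -57.810 km (keep extra digits for the depth step; rounded: -2.0, -57.8).
Then from the Station 0 sphere: z² = 87.51² − (x − 33.6)² − (y − 4.9)² with x = -2.003, y = -57.810, so z ≈ 49.577 ≈ 49.6 km.

49.6 km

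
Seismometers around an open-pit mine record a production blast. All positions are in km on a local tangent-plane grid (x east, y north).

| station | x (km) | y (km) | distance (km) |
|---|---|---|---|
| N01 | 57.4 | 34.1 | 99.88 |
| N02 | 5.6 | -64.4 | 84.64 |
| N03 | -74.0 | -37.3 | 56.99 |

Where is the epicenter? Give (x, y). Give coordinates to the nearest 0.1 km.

Circle about each station: (x − 57.4)² + (y − 34.1)² = 99.88²; (x − 5.6)² + (y + 64.4)² = 84.64²; (x + 74.0)² + (y + 37.3)² = 56.99².
Subtracting the N01 equation from the N02 and N03 equations removes the quadratic terms:
-103.6 x − 197.0 y = 2533.23
-262.8 x − 142.8 y = 9137.87
Solving the 2×2 system: x ≈ -38.9, y ≈ 7.6 km.
Check against N01 (with the unrounded x, y): √((x − 57.4)²+(y − 34.1)²) = 99.88 ≈ 99.88 km. ✓

x ≈ -38.9 km, y ≈ 7.6 km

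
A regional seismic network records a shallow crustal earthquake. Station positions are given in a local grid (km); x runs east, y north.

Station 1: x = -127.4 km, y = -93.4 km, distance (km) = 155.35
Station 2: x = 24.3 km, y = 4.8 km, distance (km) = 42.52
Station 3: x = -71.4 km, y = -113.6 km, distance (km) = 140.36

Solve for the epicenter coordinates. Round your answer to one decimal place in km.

Circle about each station: (x + 127.4)² + (y + 93.4)² = 155.35²; (x − 24.3)² + (y − 4.8)² = 42.52²; (x + 71.4)² + (y + 113.6)² = 140.36².
Subtracting the Station 1 equation from the Station 2 and Station 3 equations removes the quadratic terms:
303.4 x + 196.4 y = -2015.12
112.0 x − 40.4 y = -2518.71
Solving the 2×2 system: x ≈ -16.8, y ≈ 15.7 km.

x ≈ -16.8 km, y ≈ 15.7 km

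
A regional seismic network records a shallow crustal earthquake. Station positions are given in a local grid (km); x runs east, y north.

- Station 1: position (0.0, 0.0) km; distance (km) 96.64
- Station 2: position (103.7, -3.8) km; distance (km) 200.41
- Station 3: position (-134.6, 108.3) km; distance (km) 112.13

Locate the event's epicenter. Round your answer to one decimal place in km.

Circle about each station: x² + y² = 96.64²; (x − 103.7)² + (y + 3.8)² = 200.41²; (x + 134.6)² + (y − 108.3)² = 112.13².
Subtracting the Station 1 equation from the Station 2 and Station 3 equations removes the quadratic terms:
207.4 x − 7.6 y = -20056.75
-269.2 x + 216.6 y = 26612.20
Solving the 2×2 system: x ≈ -96.6, y ≈ 2.8 km.

x ≈ -96.6 km, y ≈ 2.8 km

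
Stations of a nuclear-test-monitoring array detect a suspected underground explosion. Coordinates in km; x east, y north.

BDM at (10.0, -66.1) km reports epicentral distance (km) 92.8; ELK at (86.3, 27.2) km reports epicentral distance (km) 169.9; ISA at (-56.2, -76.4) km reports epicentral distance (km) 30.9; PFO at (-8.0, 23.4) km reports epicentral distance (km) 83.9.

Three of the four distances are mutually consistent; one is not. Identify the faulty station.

ISA

Solve using three stations at a time. Using BDM, ELK, PFO (subtract circle equations pairwise → linear system) gives (x, y) ≈ (-74.4, -27.7).
Distances from that point to each station vs reported:
  BDM: calculated 92.7 vs reported 92.8 → residual 0.1 km
  ELK: calculated 169.9 vs reported 169.9 → residual 0.0 km
  ISA: calculated 52.0 vs reported 30.9 → residual 21.1 km
  PFO: calculated 83.8 vs reported 83.9 → residual 0.1 km
BDM, ELK, PFO are mutually consistent (residuals ≈ 0); ISA is off by 21.1 km.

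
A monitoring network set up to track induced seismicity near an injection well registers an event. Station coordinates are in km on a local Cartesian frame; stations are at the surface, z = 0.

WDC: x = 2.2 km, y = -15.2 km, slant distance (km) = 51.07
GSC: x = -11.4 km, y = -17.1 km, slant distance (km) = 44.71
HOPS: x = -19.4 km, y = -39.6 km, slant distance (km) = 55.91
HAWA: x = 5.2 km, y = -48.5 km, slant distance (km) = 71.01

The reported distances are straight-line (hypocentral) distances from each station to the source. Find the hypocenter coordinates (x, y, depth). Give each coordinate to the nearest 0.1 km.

Each station gives a sphere (x−x_i)² + (y−y_i)² + z² = d_i² (stations at z=0).
Subtracting the WDC sphere from GSC and HOPS: z² cancels, leaving linear equations in x and y:
-27.2 x − 3.8 y = 795.65
-43.2 x − 48.8 y = 1190.86
Solving: x ≈ -29.490, y ≈ 1.703 km (keep extra digits for the depth step; rounded: -29.5, 1.7).
Then from the WDC sphere: z² = 51.07² − (x − 2.2)² − (y + 15.2)² with x = -29.490, y = 1.703, so z ≈ 36.307 ≈ 36.3 km.

x ≈ -29.5 km, y ≈ 1.7 km, depth ≈ 36.3 km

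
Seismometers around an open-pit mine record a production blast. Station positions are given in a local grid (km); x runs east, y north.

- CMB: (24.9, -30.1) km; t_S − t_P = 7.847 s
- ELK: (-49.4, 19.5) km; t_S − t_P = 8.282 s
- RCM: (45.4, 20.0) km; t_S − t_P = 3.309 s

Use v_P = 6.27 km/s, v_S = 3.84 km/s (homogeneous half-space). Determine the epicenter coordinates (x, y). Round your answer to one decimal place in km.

27.7 km east, 47.6 km north

Distance from S−P lag: d = Δt · v_P v_S / (v_P − v_S) = Δt · (6.27·3.84)/(6.27−3.84) ≈ 9.9081·Δt.
So d_CMB = 77.75, d_ELK = 82.06, d_RCM = 32.79 km.
Circle about each station: (x − 24.9)² + (y + 30.1)² = 77.75²; (x + 49.4)² + (y − 19.5)² = 82.06²; (x − 45.4)² + (y − 20.0)² = 32.79².
Subtracting the CMB equation from the ELK and RCM equations removes the quadratic terms:
-148.6 x + 99.2 y = 605.81
41.0 x + 100.2 y = 5905.02
Solving the 2×2 system: x ≈ 27.7, y ≈ 47.6 km.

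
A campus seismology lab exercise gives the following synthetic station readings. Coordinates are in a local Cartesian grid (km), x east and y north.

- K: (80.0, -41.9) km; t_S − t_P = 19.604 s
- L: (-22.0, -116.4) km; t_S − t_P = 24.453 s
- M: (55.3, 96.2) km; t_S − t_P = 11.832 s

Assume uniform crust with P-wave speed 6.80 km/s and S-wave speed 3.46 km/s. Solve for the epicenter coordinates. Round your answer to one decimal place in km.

Distance from S−P lag: d = Δt · v_P v_S / (v_P − v_S) = Δt · (6.80·3.46)/(6.80−3.46) ≈ 7.0443·Δt.
So d_K = 138.10, d_L = 172.25, d_M = 83.35 km.
Circle about each station: (x − 80.0)² + (y + 41.9)² = 138.10²; (x + 22.0)² + (y + 116.4)² = 172.25²; (x − 55.3)² + (y − 96.2)² = 83.35².
Subtracting the K equation from the L and M equations removes the quadratic terms:
-204.0 x − 149.0 y = -4721.10
-49.4 x + 276.2 y = 16281.31
Solving the 2×2 system: x ≈ -17.6, y ≈ 55.8 km.

-17.6 km east, 55.8 km north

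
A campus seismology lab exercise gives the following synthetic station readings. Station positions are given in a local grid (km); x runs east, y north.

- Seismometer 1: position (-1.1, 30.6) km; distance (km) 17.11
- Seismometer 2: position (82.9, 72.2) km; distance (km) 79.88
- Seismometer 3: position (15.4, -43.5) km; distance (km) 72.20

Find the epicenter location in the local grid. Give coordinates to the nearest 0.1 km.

Circle about each station: (x + 1.1)² + (y − 30.6)² = 17.11²; (x − 82.9)² + (y − 72.2)² = 79.88²; (x − 15.4)² + (y + 43.5)² = 72.20².
Subtracting the Seismometer 1 equation from the Seismometer 2 and Seismometer 3 equations removes the quadratic terms:
168.0 x + 83.2 y = 5059.62
33.0 x − 148.2 y = -3728.25
Solving the 2×2 system: x ≈ 15.9, y ≈ 28.7 km.

(15.9, 28.7)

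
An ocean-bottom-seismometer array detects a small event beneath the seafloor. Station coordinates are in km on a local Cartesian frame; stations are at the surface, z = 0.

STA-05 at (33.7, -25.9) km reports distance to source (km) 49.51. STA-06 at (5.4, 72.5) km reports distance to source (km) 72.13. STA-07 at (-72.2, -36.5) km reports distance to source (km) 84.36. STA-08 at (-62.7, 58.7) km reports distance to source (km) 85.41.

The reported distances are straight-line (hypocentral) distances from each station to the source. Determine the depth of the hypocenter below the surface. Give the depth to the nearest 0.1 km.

Each station gives a sphere (x−x_i)² + (y−y_i)² + z² = d_i² (stations at z=0).
Subtracting the STA-05 sphere from STA-06 and STA-07: z² cancels, leaving linear equations in x and y:
-56.6 x + 196.8 y = 727.41
-211.8 x − 21.2 y = 73.22
Solving: x ≈ -0.696, y ≈ 3.496 km (keep extra digits for the depth step; rounded: -0.7, 3.5).
Then from the STA-05 sphere: z² = 49.51² − (x − 33.7)² − (y + 25.9)² with x = -0.696, y = 3.496, so z ≈ 20.101 ≈ 20.1 km.

depth ≈ 20.1 km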